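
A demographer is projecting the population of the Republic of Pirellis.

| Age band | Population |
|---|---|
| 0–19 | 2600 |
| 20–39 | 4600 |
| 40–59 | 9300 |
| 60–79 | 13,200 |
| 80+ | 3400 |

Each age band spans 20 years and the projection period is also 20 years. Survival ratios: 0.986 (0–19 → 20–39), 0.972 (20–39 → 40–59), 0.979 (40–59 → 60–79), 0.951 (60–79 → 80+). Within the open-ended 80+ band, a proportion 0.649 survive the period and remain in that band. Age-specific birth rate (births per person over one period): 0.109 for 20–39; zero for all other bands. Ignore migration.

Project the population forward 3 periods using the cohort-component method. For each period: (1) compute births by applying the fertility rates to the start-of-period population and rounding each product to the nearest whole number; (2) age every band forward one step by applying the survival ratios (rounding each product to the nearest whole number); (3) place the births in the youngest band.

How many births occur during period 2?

(Groups numbered youngest = 1 to oldest = 5.)
[period 1]
Births: 4600 * 0.109 = 501
Group 2: 2600 * 0.986 = 2564
Group 3: 4600 * 0.972 = 4471
Group 4: 9300 * 0.979 = 9105
Group 5: 13200 * 0.951 + 3400 * 0.649 = 12553 + 2207 = 14760
→ [501, 2564, 4471, 9105, 14760]
[period 2]
Births: 2564 * 0.109 = 279
Group 2: 501 * 0.986 = 494
Group 3: 2564 * 0.972 = 2492
Group 4: 4471 * 0.979 = 4377
Group 5: 9105 * 0.951 + 14760 * 0.649 = 8659 + 9579 = 18238
→ [279, 494, 2492, 4377, 18238]

279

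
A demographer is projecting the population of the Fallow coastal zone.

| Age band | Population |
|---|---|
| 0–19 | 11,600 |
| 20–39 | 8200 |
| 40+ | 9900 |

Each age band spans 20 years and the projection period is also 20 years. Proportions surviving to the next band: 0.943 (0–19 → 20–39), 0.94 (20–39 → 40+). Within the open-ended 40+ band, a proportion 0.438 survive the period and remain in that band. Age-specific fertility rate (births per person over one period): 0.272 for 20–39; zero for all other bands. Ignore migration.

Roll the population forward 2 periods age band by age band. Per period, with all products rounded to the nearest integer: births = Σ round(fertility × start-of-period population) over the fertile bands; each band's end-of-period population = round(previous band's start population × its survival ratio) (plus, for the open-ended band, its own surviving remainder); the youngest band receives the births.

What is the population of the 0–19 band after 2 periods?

Period 1:
Births: 8200 × 0.272 = 2230
20–39: 11600 × 0.943 = 10939
40+: 8200 × 0.94 + 9900 × 0.438 = 7708 + 4336 = 12044
Population now: 0–19=2230, 20–39=10939, 40+=12044
Period 2:
Births: 10939 × 0.272 = 2975
20–39: 2230 × 0.943 = 2103
40+: 10939 × 0.94 + 12044 × 0.438 = 10283 + 5275 = 15558
Population now: 0–19=2975, 20–39=2103, 40+=15558

2975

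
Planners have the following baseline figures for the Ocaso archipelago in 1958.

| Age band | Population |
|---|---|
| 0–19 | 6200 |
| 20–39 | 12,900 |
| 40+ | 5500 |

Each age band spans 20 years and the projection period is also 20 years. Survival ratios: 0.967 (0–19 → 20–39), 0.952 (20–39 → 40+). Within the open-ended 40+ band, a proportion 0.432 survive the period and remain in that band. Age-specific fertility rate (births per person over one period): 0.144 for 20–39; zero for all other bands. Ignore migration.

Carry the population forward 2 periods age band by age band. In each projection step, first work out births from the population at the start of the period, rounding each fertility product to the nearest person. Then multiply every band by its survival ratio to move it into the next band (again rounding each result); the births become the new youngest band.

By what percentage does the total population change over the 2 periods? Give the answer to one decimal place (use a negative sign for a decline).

Call the groups 1 to 3, youngest first.
[period 1]
Births: 12900 × 0.144 = 1858
Group 2: 6200 × 0.967 = 5995
Group 3: 12900 × 0.952 + 5500 × 0.432 = 12281 + 2376 = 14657
End of period: [1858, 5995, 14657]
[period 2]
Births: 5995 × 0.144 = 863
Group 2: 1858 × 0.967 = 1797
Group 3: 5995 × 0.952 + 14657 × 0.432 = 5707 + 6332 = 12039
End of period: [863, 1797, 12039]
Total: 24600 → 14699; change = -9901; percentage change = -40.2%

-40.2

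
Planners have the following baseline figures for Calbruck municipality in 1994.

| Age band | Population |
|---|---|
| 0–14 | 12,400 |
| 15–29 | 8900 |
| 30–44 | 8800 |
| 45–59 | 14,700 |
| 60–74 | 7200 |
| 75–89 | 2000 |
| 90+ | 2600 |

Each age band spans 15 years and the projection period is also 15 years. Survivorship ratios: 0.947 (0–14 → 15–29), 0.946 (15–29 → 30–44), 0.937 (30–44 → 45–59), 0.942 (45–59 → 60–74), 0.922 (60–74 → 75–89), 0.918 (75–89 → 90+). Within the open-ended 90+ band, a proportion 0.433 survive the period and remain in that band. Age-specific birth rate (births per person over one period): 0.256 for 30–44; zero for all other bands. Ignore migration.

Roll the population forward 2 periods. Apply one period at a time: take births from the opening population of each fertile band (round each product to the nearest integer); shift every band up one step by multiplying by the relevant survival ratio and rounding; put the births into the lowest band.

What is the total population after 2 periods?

51199

After projecting period 1:
Births: 8800 * 0.256 = 2253
15–29: 12400 * 0.947 = 11743
30–44: 8900 * 0.946 = 8419
45–59: 8800 * 0.937 = 8246
60–74: 14700 * 0.942 = 13847
75–89: 7200 * 0.922 = 6638
90+: 2000 * 0.918 + 2600 * 0.433 = 1836 + 1126 = 2962
→ [2253, 11743, 8419, 8246, 13847, 6638, 2962]
After projecting period 2:
Births: 8419 * 0.256 = 2155
15–29: 2253 * 0.947 = 2134
30–44: 11743 * 0.946 = 11109
45–59: 8419 * 0.937 = 7889
60–74: 8246 * 0.942 = 7768
75–89: 13847 * 0.922 = 12767
90+: 6638 * 0.918 + 2962 * 0.433 = 6094 + 1283 = 7377
→ [2155, 2134, 11109, 7889, 7768, 12767, 7377]
Total after period 2: 2155 + 2134 + 11109 + 7889 + 7768 + 12767 + 7377 = 51199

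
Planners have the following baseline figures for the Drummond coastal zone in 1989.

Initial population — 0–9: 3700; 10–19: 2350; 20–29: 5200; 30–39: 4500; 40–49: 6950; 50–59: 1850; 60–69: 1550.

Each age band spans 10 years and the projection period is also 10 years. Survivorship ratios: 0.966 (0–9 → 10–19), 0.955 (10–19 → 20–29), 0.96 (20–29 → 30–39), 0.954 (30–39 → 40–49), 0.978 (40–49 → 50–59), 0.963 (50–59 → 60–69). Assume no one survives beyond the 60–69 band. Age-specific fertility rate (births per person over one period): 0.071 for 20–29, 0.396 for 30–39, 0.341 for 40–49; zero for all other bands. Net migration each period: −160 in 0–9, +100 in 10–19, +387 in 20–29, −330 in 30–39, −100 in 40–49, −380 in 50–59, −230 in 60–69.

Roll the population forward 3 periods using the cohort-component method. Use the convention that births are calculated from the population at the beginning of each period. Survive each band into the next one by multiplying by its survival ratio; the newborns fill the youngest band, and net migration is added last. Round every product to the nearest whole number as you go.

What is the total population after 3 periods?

After projecting period 1:
Births: 5200 × 0.071 = 369 ; 4500 × 0.396 = 1782 ; 6950 × 0.341 = 2370 — total 4521
10–19: 3700 × 0.966 = 3574
20–29: 2350 × 0.955 = 2244
30–39: 5200 × 0.96 = 4992
40–49: 4500 × 0.954 = 4293
50–59: 6950 × 0.978 = 6797
60–69: 1850 × 0.963 = 1782
Net migration: 0–9 − 160 → 4361; 10–19 + 100 → 3674; 20–29 + 387 → 2631; 30–39 − 330 → 4662; 40–49 − 100 → 4193; 50–59 − 380 → 6417; 60–69 − 230 → 1552
Giving 4361 / 3674 / 2631 / 4662 / 4193 / 6417 / 1552.
After projecting period 2:
Births: 2631 × 0.071 = 187 ; 4662 × 0.396 = 1846 ; 4193 × 0.341 = 1430 — total 3463
10–19: 4361 × 0.966 = 4213
20–29: 3674 × 0.955 = 3509
30–39: 2631 × 0.96 = 2526
40–49: 4662 × 0.954 = 4448
50–59: 4193 × 0.978 = 4101
60–69: 6417 × 0.963 = 6180
Net migration: 0–9 − 160 → 3303; 10–19 + 100 → 4313; 20–29 + 387 → 3896; 30–39 − 330 → 2196; 40–49 − 100 → 4348; 50–59 − 380 → 3721; 60–69 − 230 → 5950
Giving 3303 / 4313 / 3896 / 2196 / 4348 / 3721 / 5950.
After projecting period 3:
Births: 3896 × 0.071 = 277 ; 2196 × 0.396 = 870 ; 4348 × 0.341 = 1483 — total 2630
10–19: 3303 × 0.966 = 3191
20–29: 4313 × 0.955 = 4119
30–39: 3896 × 0.96 = 3740
40–49: 2196 × 0.954 = 2095
50–59: 4348 × 0.978 = 4252
60–69: 3721 × 0.963 = 3583
Net migration: 0–9 − 160 → 2470; 10–19 + 100 → 3291; 20–29 + 387 → 4506; 30–39 − 330 → 3410; 40–49 − 100 → 1995; 50–59 − 380 → 3872; 60–69 − 230 → 3353
Giving 2470 / 3291 / 4506 / 3410 / 1995 / 3872 / 3353.
Total after period 3: 2470 + 3291 + 4506 + 3410 + 1995 + 3872 + 3353 = 22897

22897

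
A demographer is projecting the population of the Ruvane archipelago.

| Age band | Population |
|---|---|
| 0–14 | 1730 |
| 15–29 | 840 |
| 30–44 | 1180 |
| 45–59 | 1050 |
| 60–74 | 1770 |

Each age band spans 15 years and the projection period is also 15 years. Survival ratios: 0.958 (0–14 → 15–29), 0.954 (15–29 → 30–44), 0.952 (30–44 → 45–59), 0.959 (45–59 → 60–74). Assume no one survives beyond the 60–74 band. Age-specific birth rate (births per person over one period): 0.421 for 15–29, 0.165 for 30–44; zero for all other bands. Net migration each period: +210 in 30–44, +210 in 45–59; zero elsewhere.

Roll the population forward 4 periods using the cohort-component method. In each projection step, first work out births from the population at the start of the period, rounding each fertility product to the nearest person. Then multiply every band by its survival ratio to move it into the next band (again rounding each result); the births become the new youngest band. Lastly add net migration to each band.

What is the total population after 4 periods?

4686

Let band 1 be 0–14 through band 5 = 60–74.
[period 1]
Births: 840 * 0.421 = 354, 1180 * 0.165 = 195 ⇒ total 549
Band 2: 1730 * 0.958 = 1657
Band 3: 840 * 0.954 = 801
Band 4: 1180 * 0.952 = 1123
Band 5: 1050 * 0.959 = 1007
Net migration: Band 3 + 210 → 1011; Band 4 + 210 → 1333
Giving 549 / 1657 / 1011 / 1333 / 1007.
[period 2]
Births: 1657 * 0.421 = 698, 1011 * 0.165 = 167 ⇒ total 865
Band 2: 549 * 0.958 = 526
Band 3: 1657 * 0.954 = 1581
Band 4: 1011 * 0.952 = 962
Band 5: 1333 * 0.959 = 1278
Net migration: Band 3 + 210 → 1791; Band 4 + 210 → 1172
Giving 865 / 526 / 1791 / 1172 / 1278.
[period 3]
Births: 526 * 0.421 = 221, 1791 * 0.165 = 296 ⇒ total 517
Band 2: 865 * 0.958 = 829
Band 3: 526 * 0.954 = 502
Band 4: 1791 * 0.952 = 1705
Band 5: 1172 * 0.959 = 1124
Net migration: Band 3 + 210 → 712; Band 4 + 210 → 1915
Giving 517 / 829 / 712 / 1915 / 1124.
[period 4]
Births: 829 * 0.421 = 349, 712 * 0.165 = 117 ⇒ total 466
Band 2: 517 * 0.958 = 495
Band 3: 829 * 0.954 = 791
Band 4: 712 * 0.952 = 678
Band 5: 1915 * 0.959 = 1836
Net migration: Band 3 + 210 → 1001; Band 4 + 210 → 888
Giving 466 / 495 / 1001 / 888 / 1836.
Total after period 4: 466 + 495 + 1001 + 888 + 1836 = 4686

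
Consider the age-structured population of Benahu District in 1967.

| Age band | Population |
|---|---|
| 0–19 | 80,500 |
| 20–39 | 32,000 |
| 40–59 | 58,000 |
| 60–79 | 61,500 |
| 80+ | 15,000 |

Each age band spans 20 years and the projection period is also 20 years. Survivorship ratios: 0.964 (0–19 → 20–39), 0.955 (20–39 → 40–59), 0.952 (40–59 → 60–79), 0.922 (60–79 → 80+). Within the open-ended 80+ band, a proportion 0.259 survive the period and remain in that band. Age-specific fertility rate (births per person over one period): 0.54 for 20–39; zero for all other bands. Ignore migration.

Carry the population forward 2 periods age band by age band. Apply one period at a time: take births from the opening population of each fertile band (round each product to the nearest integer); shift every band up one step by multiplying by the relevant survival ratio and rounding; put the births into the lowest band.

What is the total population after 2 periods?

228367

Period 1.
Births: 32000 × 0.54 = 17280
20–39: 80500 × 0.964 = 77602
40–59: 32000 × 0.955 = 30560
60–79: 58000 × 0.952 = 55216
80+: 61500 × 0.922 + 15000 × 0.259 = 56703 + 3885 = 60588
End of period: [17280, 77602, 30560, 55216, 60588]
Period 2.
Births: 77602 × 0.54 = 41905
20–39: 17280 × 0.964 = 16658
40–59: 77602 × 0.955 = 74110
60–79: 30560 × 0.952 = 29093
80+: 55216 × 0.922 + 60588 × 0.259 = 50909 + 15692 = 66601
End of period: [41905, 16658, 74110, 29093, 66601]
Total after period 2: 41905 + 16658 + 74110 + 29093 + 66601 = 228367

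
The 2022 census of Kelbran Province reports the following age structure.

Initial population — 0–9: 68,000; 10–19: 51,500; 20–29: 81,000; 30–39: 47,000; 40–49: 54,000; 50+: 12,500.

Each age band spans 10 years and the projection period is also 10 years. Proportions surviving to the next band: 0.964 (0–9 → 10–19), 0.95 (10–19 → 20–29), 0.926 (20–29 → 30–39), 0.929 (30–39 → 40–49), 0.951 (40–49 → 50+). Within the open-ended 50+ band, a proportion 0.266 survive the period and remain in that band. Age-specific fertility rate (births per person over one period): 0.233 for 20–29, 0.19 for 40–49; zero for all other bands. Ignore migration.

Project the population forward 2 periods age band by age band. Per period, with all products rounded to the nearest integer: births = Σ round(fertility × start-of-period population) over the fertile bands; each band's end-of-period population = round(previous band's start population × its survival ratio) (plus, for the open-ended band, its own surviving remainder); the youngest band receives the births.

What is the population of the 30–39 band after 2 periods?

Period 1.
Births: 81000 * 0.233 = 18873 ; 54000 * 0.19 = 10260 → total 29133
10–19: 68000 * 0.964 = 65552
20–29: 51500 * 0.95 = 48925
30–39: 81000 * 0.926 = 75006
40–49: 47000 * 0.929 = 43663
50+: 54000 * 0.951 + 12500 * 0.266 = 51354 + 3325 = 54679
Giving 29133 / 65552 / 48925 / 75006 / 43663 / 54679.
Period 2.
Births: 48925 * 0.233 = 11400 ; 43663 * 0.19 = 8296 → total 19696
10–19: 29133 * 0.964 = 28084
20–29: 65552 * 0.95 = 62274
30–39: 48925 * 0.926 = 45305
40–49: 75006 * 0.929 = 69681
50+: 43663 * 0.951 + 54679 * 0.266 = 41524 + 14545 = 56069
Giving 19696 / 28084 / 62274 / 45305 / 69681 / 56069.

45305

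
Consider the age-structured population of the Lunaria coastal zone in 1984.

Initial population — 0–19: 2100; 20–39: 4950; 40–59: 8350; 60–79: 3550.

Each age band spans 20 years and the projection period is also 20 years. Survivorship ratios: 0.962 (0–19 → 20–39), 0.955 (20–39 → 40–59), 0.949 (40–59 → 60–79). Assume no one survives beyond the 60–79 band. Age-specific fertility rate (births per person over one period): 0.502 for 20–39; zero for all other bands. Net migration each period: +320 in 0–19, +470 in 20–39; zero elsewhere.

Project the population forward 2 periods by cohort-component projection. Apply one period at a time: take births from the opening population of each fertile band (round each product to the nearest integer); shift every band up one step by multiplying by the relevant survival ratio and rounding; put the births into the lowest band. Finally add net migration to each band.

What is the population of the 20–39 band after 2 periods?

Let band 1 be 0–19 through band 4 = 60–79.
After projecting period 1:
Births: 4950 × 0.502 = 2485
Band 2: 2100 × 0.962 = 2020
Band 3: 4950 × 0.955 = 4727
Band 4: 8350 × 0.949 = 7924
Net migration: Band 1 + 320 → 2805; Band 2 + 470 → 2490
End of period: [2805, 2490, 4727, 7924]
After projecting period 2:
Births: 2490 × 0.502 = 1250
Band 2: 2805 × 0.962 = 2698
Band 3: 2490 × 0.955 = 2378
Band 4: 4727 × 0.949 = 4486
Net migration: Band 1 + 320 → 1570; Band 2 + 470 → 3168
End of period: [1570, 3168, 2378, 4486]

3168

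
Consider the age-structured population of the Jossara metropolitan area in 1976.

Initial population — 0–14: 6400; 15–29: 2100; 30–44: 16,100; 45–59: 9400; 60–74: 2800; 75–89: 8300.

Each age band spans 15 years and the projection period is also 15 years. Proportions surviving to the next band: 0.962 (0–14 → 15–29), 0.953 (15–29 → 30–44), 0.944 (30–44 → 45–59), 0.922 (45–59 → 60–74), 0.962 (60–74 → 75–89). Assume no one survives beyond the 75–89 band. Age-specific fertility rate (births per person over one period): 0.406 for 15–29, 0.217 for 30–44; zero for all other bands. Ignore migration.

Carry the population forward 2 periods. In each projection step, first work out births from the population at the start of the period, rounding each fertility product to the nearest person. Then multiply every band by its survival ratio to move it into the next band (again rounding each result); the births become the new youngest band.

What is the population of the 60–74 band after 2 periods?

Numbering the groups 1..6 from youngest to oldest:
[period 1]
Births: 2100 × 0.406 = 853 ; 16100 × 0.217 = 3494 — total 4347
Group 2: 6400 × 0.962 = 6157
Group 3: 2100 × 0.953 = 2001
Group 4: 16100 × 0.944 = 15198
Group 5: 9400 × 0.922 = 8667
Group 6: 2800 × 0.962 = 2694
→ [4347, 6157, 2001, 15198, 8667, 2694]
[period 2]
Births: 6157 × 0.406 = 2500 ; 2001 × 0.217 = 434 — total 2934
Group 2: 4347 × 0.962 = 4182
Group 3: 6157 × 0.953 = 5868
Group 4: 2001 × 0.944 = 1889
Group 5: 15198 × 0.922 = 14013
Group 6: 8667 × 0.962 = 8338
→ [2934, 4182, 5868, 1889, 14013, 8338]

14013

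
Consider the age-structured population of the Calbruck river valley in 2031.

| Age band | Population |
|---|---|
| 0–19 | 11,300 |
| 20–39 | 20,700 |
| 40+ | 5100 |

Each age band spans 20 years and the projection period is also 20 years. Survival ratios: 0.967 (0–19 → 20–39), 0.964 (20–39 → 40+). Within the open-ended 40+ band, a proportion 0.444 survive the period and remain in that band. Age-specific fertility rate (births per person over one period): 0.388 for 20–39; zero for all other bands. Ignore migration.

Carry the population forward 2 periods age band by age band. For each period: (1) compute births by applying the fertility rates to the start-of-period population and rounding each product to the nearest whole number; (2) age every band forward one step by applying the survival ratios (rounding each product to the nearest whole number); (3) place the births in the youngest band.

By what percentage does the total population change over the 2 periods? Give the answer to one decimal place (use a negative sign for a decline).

-12.7

Period 1.
Births: 20700 × 0.388 = 8032
20–39: 11300 × 0.967 = 10927
40+: 20700 × 0.964 + 5100 × 0.444 = 19955 + 2264 = 22219
Population now: 0–19=8032, 20–39=10927, 40+=22219
Period 2.
Births: 10927 × 0.388 = 4240
20–39: 8032 × 0.967 = 7767
40+: 10927 × 0.964 + 22219 × 0.444 = 10534 + 9865 = 20399
Population now: 0–19=4240, 20–39=7767, 40+=20399
Total: 37100 → 32406; change = -4694; percentage change = -12.7%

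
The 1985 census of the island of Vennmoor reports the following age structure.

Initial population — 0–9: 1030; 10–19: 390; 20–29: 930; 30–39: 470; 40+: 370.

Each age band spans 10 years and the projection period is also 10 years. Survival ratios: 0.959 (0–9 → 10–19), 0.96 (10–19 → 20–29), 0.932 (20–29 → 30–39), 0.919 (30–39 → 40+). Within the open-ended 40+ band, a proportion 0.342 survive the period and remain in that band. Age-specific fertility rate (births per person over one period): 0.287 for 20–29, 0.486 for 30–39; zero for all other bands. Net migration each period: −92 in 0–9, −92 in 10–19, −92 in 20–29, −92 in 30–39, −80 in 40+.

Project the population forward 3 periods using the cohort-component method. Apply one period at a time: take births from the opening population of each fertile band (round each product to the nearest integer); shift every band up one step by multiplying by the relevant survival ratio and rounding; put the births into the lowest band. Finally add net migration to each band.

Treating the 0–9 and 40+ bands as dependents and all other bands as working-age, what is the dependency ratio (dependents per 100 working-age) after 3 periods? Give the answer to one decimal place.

Period 1:
Births: 930 * 0.287 = 267, 470 * 0.486 = 228 → 495
10–19: 1030 * 0.959 = 988
20–29: 390 * 0.96 = 374
30–39: 930 * 0.932 = 867
40+: 470 * 0.919 + 370 * 0.342 = 432 + 127 = 559
Net migration: 0–9 − 92 → 403; 10–19 − 92 → 896; 20–29 − 92 → 282; 30–39 − 92 → 775; 40+ − 80 → 479
→ [403, 896, 282, 775, 479]
Period 2:
Births: 282 * 0.287 = 81, 775 * 0.486 = 377 → 458
10–19: 403 * 0.959 = 386
20–29: 896 * 0.96 = 860
30–39: 282 * 0.932 = 263
40+: 775 * 0.919 + 479 * 0.342 = 712 + 164 = 876
Net migration: 0–9 − 92 → 366; 10–19 − 92 → 294; 20–29 − 92 → 768; 30–39 − 92 → 171; 40+ − 80 → 796
→ [366, 294, 768, 171, 796]
Period 3:
Births: 768 * 0.287 = 220, 171 * 0.486 = 83 → 303
10–19: 366 * 0.959 = 351
20–29: 294 * 0.96 = 282
30–39: 768 * 0.932 = 716
40+: 171 * 0.919 + 796 * 0.342 = 157 + 272 = 429
Net migration: 0–9 − 92 → 211; 10–19 − 92 → 259; 20–29 − 92 → 190; 30–39 − 92 → 624; 40+ − 80 → 349
→ [211, 259, 190, 624, 349]
Dependents (band 0–9 + band 40+) = 211 + 349 = 560; working-age = 1073; ratio = 560/1073 × 100 = 52.2

52.2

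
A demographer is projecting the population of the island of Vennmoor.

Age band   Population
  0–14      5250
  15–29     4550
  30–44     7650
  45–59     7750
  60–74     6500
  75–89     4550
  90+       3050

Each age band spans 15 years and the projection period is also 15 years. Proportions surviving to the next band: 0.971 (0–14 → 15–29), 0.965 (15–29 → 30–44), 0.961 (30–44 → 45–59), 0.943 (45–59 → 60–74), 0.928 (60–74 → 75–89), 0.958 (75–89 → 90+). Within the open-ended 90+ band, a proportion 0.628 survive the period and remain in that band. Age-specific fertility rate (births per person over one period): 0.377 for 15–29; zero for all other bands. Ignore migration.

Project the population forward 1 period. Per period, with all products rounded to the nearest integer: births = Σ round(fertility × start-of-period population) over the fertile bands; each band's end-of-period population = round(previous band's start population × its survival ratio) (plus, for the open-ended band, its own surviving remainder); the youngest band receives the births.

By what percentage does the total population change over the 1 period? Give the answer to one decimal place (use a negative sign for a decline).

-2.9

Call the bands 1 to 7, youngest first.
— Period 1 —
Births: 4550 * 0.377 = 1715
Band 2: 5250 * 0.971 = 5098
Band 3: 4550 * 0.965 = 4391
Band 4: 7650 * 0.961 = 7352
Band 5: 7750 * 0.943 = 7308
Band 6: 6500 * 0.928 = 6032
Band 7: 4550 * 0.958 + 3050 * 0.628 = 4359 + 1915 = 6274
Population now: 0–14=1715, 15–29=5098, 30–44=4391, 45–59=7352, 60–74=7308, 75–89=6032, 90+=6274
Total: 39300 → 38170; change = -1130; percentage change = -2.9%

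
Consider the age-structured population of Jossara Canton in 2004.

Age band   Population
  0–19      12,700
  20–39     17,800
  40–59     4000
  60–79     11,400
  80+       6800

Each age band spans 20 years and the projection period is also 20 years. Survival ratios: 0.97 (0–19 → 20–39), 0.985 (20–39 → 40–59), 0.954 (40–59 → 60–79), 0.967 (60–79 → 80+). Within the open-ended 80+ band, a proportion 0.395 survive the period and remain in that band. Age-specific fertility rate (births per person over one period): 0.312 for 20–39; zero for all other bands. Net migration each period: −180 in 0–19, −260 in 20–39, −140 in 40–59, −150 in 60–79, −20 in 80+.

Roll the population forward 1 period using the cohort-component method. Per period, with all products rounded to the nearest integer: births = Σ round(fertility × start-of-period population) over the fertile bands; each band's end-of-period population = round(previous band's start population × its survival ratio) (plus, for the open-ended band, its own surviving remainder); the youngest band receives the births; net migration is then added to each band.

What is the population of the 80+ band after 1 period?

13690

Period 1.
Births: 17800 × 0.312 = 5554
20–39: 12700 × 0.97 = 12319
40–59: 17800 × 0.985 = 17533
60–79: 4000 × 0.954 = 3816
80+: 11400 × 0.967 + 6800 × 0.395 = 11024 + 2686 = 13710
Net migration: 0–19 − 180 → 5374; 20–39 − 260 → 12059; 40–59 − 140 → 17393; 60–79 − 150 → 3666; 80+ − 20 → 13690
Giving 5374 / 12059 / 17393 / 3666 / 13690.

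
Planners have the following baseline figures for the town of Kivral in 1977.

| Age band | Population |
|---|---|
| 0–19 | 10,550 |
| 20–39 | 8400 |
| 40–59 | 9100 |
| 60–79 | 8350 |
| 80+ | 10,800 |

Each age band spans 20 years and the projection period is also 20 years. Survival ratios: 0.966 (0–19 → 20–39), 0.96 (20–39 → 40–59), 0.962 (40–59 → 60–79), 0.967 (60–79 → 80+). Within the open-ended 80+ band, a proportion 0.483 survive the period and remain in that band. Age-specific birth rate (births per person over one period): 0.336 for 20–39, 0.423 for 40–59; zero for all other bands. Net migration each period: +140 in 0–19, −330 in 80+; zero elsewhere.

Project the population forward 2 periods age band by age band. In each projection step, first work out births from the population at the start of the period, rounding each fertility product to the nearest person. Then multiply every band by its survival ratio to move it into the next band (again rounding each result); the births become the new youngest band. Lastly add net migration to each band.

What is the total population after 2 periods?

Call the bands 1 to 5, youngest first.
Period 1:
Births: 8400 × 0.336 = 2822, 9100 × 0.423 = 3849 — total 6671
Band 2: 10550 × 0.966 = 10191
Band 3: 8400 × 0.96 = 8064
Band 4: 9100 × 0.962 = 8754
Band 5: 8350 × 0.967 + 10800 × 0.483 = 8074 + 5216 = 13290
Net migration: Band 1 + 140 → 6811; Band 5 − 330 → 12960
End of period: [6811, 10191, 8064, 8754, 12960]
Period 2:
Births: 10191 × 0.336 = 3424, 8064 × 0.423 = 3411 — total 6835
Band 2: 6811 × 0.966 = 6579
Band 3: 10191 × 0.96 = 9783
Band 4: 8064 × 0.962 = 7758
Band 5: 8754 × 0.967 + 12960 × 0.483 = 8465 + 6260 = 14725
Net migration: Band 1 + 140 → 6975; Band 5 − 330 → 14395
End of period: [6975, 6579, 9783, 7758, 14395]
Total after period 2: 6975 + 6579 + 9783 + 7758 + 14395 = 45490

45490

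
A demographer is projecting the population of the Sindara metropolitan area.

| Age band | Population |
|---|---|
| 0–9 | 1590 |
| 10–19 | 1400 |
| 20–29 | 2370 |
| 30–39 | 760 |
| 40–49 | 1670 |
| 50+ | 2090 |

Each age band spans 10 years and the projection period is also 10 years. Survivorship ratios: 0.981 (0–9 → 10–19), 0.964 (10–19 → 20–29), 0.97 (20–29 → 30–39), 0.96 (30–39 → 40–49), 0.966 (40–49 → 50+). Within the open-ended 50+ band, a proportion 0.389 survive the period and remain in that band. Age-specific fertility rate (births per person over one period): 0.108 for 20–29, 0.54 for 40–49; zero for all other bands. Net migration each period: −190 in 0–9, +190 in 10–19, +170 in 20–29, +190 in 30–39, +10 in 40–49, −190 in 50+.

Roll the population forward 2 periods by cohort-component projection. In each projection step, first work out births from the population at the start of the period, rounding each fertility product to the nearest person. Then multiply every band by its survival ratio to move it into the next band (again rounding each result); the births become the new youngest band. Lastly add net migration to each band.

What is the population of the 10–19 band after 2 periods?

[period 1]
Births: 2370 × 0.108 = 256 ; 1670 × 0.54 = 902 → 1158
10–19: 1590 × 0.981 = 1560
20–29: 1400 × 0.964 = 1350
30–39: 2370 × 0.97 = 2299
40–49: 760 × 0.96 = 730
50+: 1670 × 0.966 + 2090 × 0.389 = 1613 + 813 = 2426
Net migration: 0–9 − 190 → 968; 10–19 + 190 → 1750; 20–29 + 170 → 1520; 30–39 + 190 → 2489; 40–49 + 10 → 740; 50+ − 190 → 2236
End of period: [968, 1750, 1520, 2489, 740, 2236]
[period 2]
Births: 1520 × 0.108 = 164 ; 740 × 0.54 = 400 → 564
10–19: 968 × 0.981 = 950
20–29: 1750 × 0.964 = 1687
30–39: 1520 × 0.97 = 1474
40–49: 2489 × 0.96 = 2389
50+: 740 × 0.966 + 2236 × 0.389 = 715 + 870 = 1585
Net migration: 0–9 − 190 → 374; 10–19 + 190 → 1140; 20–29 + 170 → 1857; 30–39 + 190 → 1664; 40–49 + 10 → 2399; 50+ − 190 → 1395
End of period: [374, 1140, 1857, 1664, 2399, 1395]

1140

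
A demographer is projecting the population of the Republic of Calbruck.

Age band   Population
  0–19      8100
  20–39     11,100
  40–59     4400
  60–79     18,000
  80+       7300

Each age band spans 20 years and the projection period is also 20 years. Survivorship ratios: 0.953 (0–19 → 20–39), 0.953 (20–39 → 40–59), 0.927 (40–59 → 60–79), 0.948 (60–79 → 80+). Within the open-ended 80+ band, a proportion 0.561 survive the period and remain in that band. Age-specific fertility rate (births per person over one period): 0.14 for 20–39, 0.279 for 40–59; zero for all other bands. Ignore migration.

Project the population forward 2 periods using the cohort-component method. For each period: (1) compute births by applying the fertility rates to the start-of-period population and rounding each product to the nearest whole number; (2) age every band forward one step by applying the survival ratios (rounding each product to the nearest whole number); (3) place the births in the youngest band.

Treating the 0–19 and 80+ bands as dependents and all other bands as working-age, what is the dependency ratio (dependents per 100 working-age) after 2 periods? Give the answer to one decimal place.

— Period 1 —
Births: 11100 × 0.14 = 1554, 4400 × 0.279 = 1228 ⇒ total 2782
20–39: 8100 × 0.953 = 7719
40–59: 11100 × 0.953 = 10578
60–79: 4400 × 0.927 = 4079
80+: 18000 × 0.948 + 7300 × 0.561 = 17064 + 4095 = 21159
Population now: 0–19=2782, 20–39=7719, 40–59=10578, 60–79=4079, 80+=21159
— Period 2 —
Births: 7719 × 0.14 = 1081, 10578 × 0.279 = 2951 ⇒ total 4032
20–39: 2782 × 0.953 = 2651
40–59: 7719 × 0.953 = 7356
60–79: 10578 × 0.927 = 9806
80+: 4079 × 0.948 + 21159 × 0.561 = 3867 + 11870 = 15737
Population now: 0–19=4032, 20–39=2651, 40–59=7356, 60–79=9806, 80+=15737
Dependents (band 0–19 + band 80+) = 4032 + 15737 = 19769; working-age = 19813; ratio = 19769/19813 × 100 = 99.8

99.8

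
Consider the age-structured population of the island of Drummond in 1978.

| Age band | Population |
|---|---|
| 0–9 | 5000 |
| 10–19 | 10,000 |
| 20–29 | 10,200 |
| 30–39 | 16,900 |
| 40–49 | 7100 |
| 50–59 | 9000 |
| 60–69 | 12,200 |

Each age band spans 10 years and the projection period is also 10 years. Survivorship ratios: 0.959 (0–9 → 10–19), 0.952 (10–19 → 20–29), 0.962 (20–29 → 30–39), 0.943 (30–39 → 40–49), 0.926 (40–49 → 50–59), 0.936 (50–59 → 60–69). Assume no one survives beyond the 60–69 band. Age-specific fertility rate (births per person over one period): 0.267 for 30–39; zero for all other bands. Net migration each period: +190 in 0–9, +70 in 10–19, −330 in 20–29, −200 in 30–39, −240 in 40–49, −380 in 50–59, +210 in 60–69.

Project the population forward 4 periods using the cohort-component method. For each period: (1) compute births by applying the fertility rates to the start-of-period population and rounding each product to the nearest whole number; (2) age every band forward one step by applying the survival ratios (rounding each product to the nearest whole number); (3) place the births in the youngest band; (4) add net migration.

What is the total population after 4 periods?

Numbering the groups 1..7 from youngest to oldest:
After projecting period 1:
Births: 16900 * 0.267 = 4512
Group 2: 5000 * 0.959 = 4795
Group 3: 10000 * 0.952 = 9520
Group 4: 10200 * 0.962 = 9812
Group 5: 16900 * 0.943 = 15937
Group 6: 7100 * 0.926 = 6575
Group 7: 9000 * 0.936 = 8424
Net migration: Group 1 + 190 → 4702; Group 2 + 70 → 4865; Group 3 − 330 → 9190; Group 4 − 200 → 9612; Group 5 − 240 → 15697; Group 6 − 380 → 6195; Group 7 + 210 → 8634
Giving 4702 / 4865 / 9190 / 9612 / 15697 / 6195 / 8634.
After projecting period 2:
Births: 9612 * 0.267 = 2566
Group 2: 4702 * 0.959 = 4509
Group 3: 4865 * 0.952 = 4631
Group 4: 9190 * 0.962 = 8841
Group 5: 9612 * 0.943 = 9064
Group 6: 15697 * 0.926 = 14535
Group 7: 6195 * 0.936 = 5799
Net migration: Group 1 + 190 → 2756; Group 2 + 70 → 4579; Group 3 − 330 → 4301; Group 4 − 200 → 8641; Group 5 − 240 → 8824; Group 6 − 380 → 14155; Group 7 + 210 → 6009
Giving 2756 / 4579 / 4301 / 8641 / 8824 / 14155 / 6009.
After projecting period 3:
Births: 8641 * 0.267 = 2307
Group 2: 2756 * 0.959 = 2643
Group 3: 4579 * 0.952 = 4359
Group 4: 4301 * 0.962 = 4138
Group 5: 8641 * 0.943 = 8148
Group 6: 8824 * 0.926 = 8171
Group 7: 14155 * 0.936 = 13249
Net migration: Group 1 + 190 → 2497; Group 2 + 70 → 2713; Group 3 − 330 → 4029; Group 4 − 200 → 3938; Group 5 − 240 → 7908; Group 6 − 380 → 7791; Group 7 + 210 → 13459
Giving 2497 / 2713 / 4029 / 3938 / 7908 / 7791 / 13459.
After projecting period 4:
Births: 3938 * 0.267 = 1051
Group 2: 2497 * 0.959 = 2395
Group 3: 2713 * 0.952 = 2583
Group 4: 4029 * 0.962 = 3876
Group 5: 3938 * 0.943 = 3714
Group 6: 7908 * 0.926 = 7323
Group 7: 7791 * 0.936 = 7292
Net migration: Group 1 + 190 → 1241; Group 2 + 70 → 2465; Group 3 − 330 → 2253; Group 4 − 200 → 3676; Group 5 − 240 → 3474; Group 6 − 380 → 6943; Group 7 + 210 → 7502
Giving 1241 / 2465 / 2253 / 3676 / 3474 / 6943 / 7502.
Total after period 4: 1241 + 2465 + 2253 + 3676 + 3474 + 6943 + 7502 = 27554

27554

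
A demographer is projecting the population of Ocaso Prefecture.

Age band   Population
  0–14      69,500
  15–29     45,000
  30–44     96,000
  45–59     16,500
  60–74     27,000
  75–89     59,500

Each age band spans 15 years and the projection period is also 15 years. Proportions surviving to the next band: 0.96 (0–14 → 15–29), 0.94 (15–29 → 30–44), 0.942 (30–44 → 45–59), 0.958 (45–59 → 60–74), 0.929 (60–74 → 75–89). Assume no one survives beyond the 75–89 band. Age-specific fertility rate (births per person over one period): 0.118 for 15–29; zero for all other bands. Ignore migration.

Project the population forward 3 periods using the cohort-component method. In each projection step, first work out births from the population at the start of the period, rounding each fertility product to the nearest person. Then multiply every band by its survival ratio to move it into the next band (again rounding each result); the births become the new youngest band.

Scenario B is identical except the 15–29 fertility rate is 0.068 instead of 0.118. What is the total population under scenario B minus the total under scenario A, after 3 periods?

-5634

(Bands numbered youngest = 1 to oldest = 6.)
Period 1.
Births: 45000 * 0.118 = 5310
Band 2: 69500 * 0.96 = 66720
Band 3: 45000 * 0.94 = 42300
Band 4: 96000 * 0.942 = 90432
Band 5: 16500 * 0.958 = 15807
Band 6: 27000 * 0.929 = 25083
End of period: [5310, 66720, 42300, 90432, 15807, 25083]
Period 2.
Births: 66720 * 0.118 = 7873
Band 2: 5310 * 0.96 = 5098
Band 3: 66720 * 0.94 = 62717
Band 4: 42300 * 0.942 = 39847
Band 5: 90432 * 0.958 = 86634
Band 6: 15807 * 0.929 = 14685
End of period: [7873, 5098, 62717, 39847, 86634, 14685]
Period 3.
Births: 5098 * 0.118 = 602
Band 2: 7873 * 0.96 = 7558
Band 3: 5098 * 0.94 = 4792
Band 4: 62717 * 0.942 = 59079
Band 5: 39847 * 0.958 = 38173
Band 6: 86634 * 0.929 = 80483
End of period: [602, 7558, 4792, 59079, 38173, 80483]
Scenario A total after 3 periods: 190687
Scenario B projection —
Period 1.
Births: 45000 * 0.068 = 3060
Band 2: 69500 * 0.96 = 66720
Band 3: 45000 * 0.94 = 42300
Band 4: 96000 * 0.942 = 90432
Band 5: 16500 * 0.958 = 15807
Band 6: 27000 * 0.929 = 25083
End of period: [3060, 66720, 42300, 90432, 15807, 25083]
Period 2.
Births: 66720 * 0.068 = 4537
Band 2: 3060 * 0.96 = 2938
Band 3: 66720 * 0.94 = 62717
Band 4: 42300 * 0.942 = 39847
Band 5: 90432 * 0.958 = 86634
Band 6: 15807 * 0.929 = 14685
End of period: [4537, 2938, 62717, 39847, 86634, 14685]
Period 3.
Births: 2938 * 0.068 = 200
Band 2: 4537 * 0.96 = 4356
Band 3: 2938 * 0.94 = 2762
Band 4: 62717 * 0.942 = 59079
Band 5: 39847 * 0.958 = 38173
Band 6: 86634 * 0.929 = 80483
End of period: [200, 4356, 2762, 59079, 38173, 80483]
Scenario B total after 3 periods: 185053
Difference B − A = 185053 − 190687 = -5634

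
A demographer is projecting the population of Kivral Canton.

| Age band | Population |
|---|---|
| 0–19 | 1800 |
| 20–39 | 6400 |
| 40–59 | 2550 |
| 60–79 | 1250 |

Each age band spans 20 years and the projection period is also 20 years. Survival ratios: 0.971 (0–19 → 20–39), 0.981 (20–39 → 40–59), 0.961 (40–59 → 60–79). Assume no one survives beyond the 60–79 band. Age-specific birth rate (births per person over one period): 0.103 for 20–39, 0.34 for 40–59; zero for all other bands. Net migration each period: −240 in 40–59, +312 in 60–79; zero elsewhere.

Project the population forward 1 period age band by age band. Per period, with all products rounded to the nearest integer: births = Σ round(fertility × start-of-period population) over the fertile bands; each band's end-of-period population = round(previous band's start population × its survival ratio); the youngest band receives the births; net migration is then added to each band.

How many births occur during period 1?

Period 1:
Births: 6400 × 0.103 = 659, 2550 × 0.34 = 867 ⇒ total 1526
20–39: 1800 × 0.971 = 1748
40–59: 6400 × 0.981 = 6278
60–79: 2550 × 0.961 = 2451
Net migration: 40–59 − 240 → 6038; 60–79 + 312 → 2763
Population now: 0–19=1526, 20–39=1748, 40–59=6038, 60–79=2763

1526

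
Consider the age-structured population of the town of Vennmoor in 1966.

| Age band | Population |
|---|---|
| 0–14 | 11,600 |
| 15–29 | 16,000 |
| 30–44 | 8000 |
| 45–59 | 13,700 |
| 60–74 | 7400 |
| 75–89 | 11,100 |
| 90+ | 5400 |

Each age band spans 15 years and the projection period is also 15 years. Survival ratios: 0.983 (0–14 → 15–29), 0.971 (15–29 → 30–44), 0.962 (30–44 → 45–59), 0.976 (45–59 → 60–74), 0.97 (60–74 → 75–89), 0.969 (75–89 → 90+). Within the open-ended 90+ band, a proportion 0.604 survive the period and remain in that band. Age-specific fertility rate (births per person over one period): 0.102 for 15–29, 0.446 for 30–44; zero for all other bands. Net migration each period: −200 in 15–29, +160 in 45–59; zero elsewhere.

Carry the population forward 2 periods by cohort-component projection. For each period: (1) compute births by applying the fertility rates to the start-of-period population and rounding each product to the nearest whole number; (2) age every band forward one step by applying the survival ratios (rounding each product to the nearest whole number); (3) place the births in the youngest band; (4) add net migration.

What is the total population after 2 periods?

Let band 1 be 0–14 through band 7 = 90+.
After projecting period 1:
Births: 16000 × 0.102 = 1632, 8000 × 0.446 = 3568 — total 5200
Band 2: 11600 × 0.983 = 11403
Band 3: 16000 × 0.971 = 15536
Band 4: 8000 × 0.962 = 7696
Band 5: 13700 × 0.976 = 13371
Band 6: 7400 × 0.97 = 7178
Band 7: 11100 × 0.969 + 5400 × 0.604 = 10756 + 3262 = 14018
Net migration: Band 2 − 200 → 11203; Band 4 + 160 → 7856
End of period: [5200, 11203, 15536, 7856, 13371, 7178, 14018]
After projecting period 2:
Births: 11203 × 0.102 = 1143, 15536 × 0.446 = 6929 — total 8072
Band 2: 5200 × 0.983 = 5112
Band 3: 11203 × 0.971 = 10878
Band 4: 15536 × 0.962 = 14946
Band 5: 7856 × 0.976 = 7667
Band 6: 13371 × 0.97 = 12970
Band 7: 7178 × 0.969 + 14018 × 0.604 = 6955 + 8467 = 15422
Net migration: Band 2 − 200 → 4912; Band 4 + 160 → 15106
End of period: [8072, 4912, 10878, 15106, 7667, 12970, 15422]
Total after period 2: 8072 + 4912 + 10878 + 15106 + 7667 + 12970 + 15422 = 75027

75027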